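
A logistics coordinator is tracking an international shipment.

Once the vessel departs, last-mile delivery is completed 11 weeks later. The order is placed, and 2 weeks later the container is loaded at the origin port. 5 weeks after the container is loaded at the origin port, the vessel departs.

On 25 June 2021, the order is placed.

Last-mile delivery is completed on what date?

The order is placed: Jun 25, 2021.
The container is loaded at the origin port: Jun 25, 2021 + 2 weeks = Jul 9, 2021.
The vessel departs: Jul 9, 2021 + 5 weeks = Aug 13, 2021.
Last-mile delivery is completed: Aug 13, 2021 + 11 weeks = Oct 29, 2021.

29 October 2021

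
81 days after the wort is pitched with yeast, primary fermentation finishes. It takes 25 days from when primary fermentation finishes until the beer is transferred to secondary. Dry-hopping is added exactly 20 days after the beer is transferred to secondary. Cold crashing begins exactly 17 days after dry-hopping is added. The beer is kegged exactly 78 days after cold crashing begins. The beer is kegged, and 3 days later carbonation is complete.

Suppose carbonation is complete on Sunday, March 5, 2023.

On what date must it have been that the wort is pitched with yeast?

Carbonation is complete: Mar 5, 2023.
The beer is kegged: Mar 5, 2023 − 3 days = Mar 2, 2023.
Cold crashing begins: Mar 2, 2023 − 78 days = Dec 14, 2022.
Dry-hopping is added: Dec 14, 2022 − 17 days = Nov 27, 2022.
The beer is transferred to secondary: Nov 27, 2022 − 20 days = Nov 7, 2022.
Primary fermentation finishes: Nov 7, 2022 − 25 days = Oct 13, 2022.
The wort is pitched with yeast: Oct 13, 2022 − 81 days = Jul 24, 2022.

Sunday, July 24, 2022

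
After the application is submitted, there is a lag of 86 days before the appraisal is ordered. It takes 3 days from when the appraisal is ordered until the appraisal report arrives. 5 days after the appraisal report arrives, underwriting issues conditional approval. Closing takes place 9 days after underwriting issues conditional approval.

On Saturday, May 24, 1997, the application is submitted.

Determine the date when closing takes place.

Thursday, September 4, 1997

The application is submitted: May 24, 1997.
The appraisal is ordered: May 24, 1997 + 86 days = Aug 18, 1997.
The appraisal report arrives: Aug 18, 1997 + 3 days = Aug 21, 1997.
Underwriting issues conditional approval: Aug 21, 1997 + 5 days = Aug 26, 1997.
Closing takes place: Aug 26, 1997 + 9 days = Sep 4, 1997.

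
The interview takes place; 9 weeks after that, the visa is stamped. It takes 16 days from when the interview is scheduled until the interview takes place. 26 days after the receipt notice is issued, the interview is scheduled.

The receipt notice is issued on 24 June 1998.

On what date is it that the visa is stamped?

The receipt notice is issued: Jun 24, 1998.
The interview is scheduled: Jun 24, 1998 + 26 days = Jul 20, 1998.
The interview takes place: Jul 20, 1998 + 16 days = Aug 5, 1998.
The visa is stamped: Aug 5, 1998 + 9 weeks = Oct 7, 1998.

7 October 1998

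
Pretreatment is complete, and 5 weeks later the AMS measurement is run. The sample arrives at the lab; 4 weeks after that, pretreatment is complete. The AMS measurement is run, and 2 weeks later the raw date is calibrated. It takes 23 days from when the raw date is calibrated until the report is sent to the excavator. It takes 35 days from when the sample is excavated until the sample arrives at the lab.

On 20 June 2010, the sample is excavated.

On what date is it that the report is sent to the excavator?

2 November 2010

The sample is excavated: Jun 20, 2010.
The sample arrives at the lab: Jun 20, 2010 + 35 days = Jul 25, 2010.
Pretreatment is complete: Jul 25, 2010 + 4 weeks = Aug 22, 2010.
The AMS measurement is run: Aug 22, 2010 + 5 weeks = Sep 26, 2010.
The raw date is calibrated: Sep 26, 2010 + 2 weeks = Oct 10, 2010.
The report is sent to the excavator: Oct 10, 2010 + 23 days = Nov 2, 2010.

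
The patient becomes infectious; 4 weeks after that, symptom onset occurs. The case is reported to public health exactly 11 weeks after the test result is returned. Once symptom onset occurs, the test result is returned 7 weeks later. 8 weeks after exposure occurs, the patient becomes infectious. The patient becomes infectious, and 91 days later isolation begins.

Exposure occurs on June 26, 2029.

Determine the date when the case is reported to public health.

Exposure occurs: Jun 26, 2029.
The patient becomes infectious: Jun 26, 2029 + 8 weeks = Aug 21, 2029.
Symptom onset occurs: Aug 21, 2029 + 4 weeks = Sep 18, 2029.
The test result is returned: Sep 18, 2029 + 7 weeks = Nov 6, 2029.
The case is reported to public health: Nov 6, 2029 + 11 weeks = Jan 22, 2030.

January 22, 2030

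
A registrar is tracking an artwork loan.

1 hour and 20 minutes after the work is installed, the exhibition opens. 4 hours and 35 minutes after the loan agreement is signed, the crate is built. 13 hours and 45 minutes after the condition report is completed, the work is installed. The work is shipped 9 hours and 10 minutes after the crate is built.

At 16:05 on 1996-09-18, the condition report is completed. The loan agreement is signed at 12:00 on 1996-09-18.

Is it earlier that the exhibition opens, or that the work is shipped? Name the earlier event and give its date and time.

The condition report is completed: 16:05 Sep 18, 1996.
The work is installed: 16:05 Sep 18, 1996 + 13h45m = 05:50 Sep 19, 1996.
The exhibition opens: 05:50 Sep 19, 1996 + 1h20m = 07:10 Sep 19, 1996.
The loan agreement is signed: 12:00 Sep 18, 1996.
The crate is built: 12:00 Sep 18, 1996 + 4h35m = 16:35 Sep 18, 1996.
The work is shipped: 16:35 Sep 18, 1996 + 9h10m = 01:45 Sep 19, 1996.
Comparing: the exhibition opens at 07:10 Sep 19, 1996 vs the work is shipped at 01:45 Sep 19, 1996. Earlier: the work is shipped.

The work is shipped — 01:45 on 1996-09-19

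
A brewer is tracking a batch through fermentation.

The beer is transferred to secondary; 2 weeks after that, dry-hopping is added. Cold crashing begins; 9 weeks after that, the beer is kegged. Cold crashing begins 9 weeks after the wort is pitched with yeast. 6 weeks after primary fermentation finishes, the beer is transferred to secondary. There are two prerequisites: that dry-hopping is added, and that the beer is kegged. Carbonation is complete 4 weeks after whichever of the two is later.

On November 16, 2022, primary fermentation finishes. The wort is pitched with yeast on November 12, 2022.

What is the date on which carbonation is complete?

April 15, 2023

Primary fermentation finishes: Nov 16, 2022.
The beer is transferred to secondary: Nov 16, 2022 + 6 weeks = Dec 28, 2022.
Dry-hopping is added: Dec 28, 2022 + 2 weeks = Jan 11, 2023.
The wort is pitched with yeast: Nov 12, 2022.
Cold crashing begins: Nov 12, 2022 + 9 weeks = Jan 14, 2023.
The beer is kegged: Jan 14, 2023 + 9 weeks = Mar 18, 2023.
Both prerequisites met — dry-hopping is added (Jan 11, 2023), the beer is kegged (Mar 18, 2023); the later is Mar 18, 2023.
Carbonation is complete: Mar 18, 2023 + 4 weeks = Apr 15, 2023.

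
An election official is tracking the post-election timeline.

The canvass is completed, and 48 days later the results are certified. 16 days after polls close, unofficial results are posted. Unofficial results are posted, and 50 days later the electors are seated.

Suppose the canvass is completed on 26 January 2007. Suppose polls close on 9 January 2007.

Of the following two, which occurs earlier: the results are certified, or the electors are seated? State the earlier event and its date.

The canvass is completed: Jan 26, 2007.
The results are certified: Jan 26, 2007 + 48 days = Mar 15, 2007.
Polls close: Jan 9, 2007.
Unofficial results are posted: Jan 9, 2007 + 16 days = Jan 25, 2007.
The electors are seated: Jan 25, 2007 + 50 days = Mar 16, 2007.
Comparing: the results are certified on Mar 15, 2007 vs the electors are seated on Mar 16, 2007. Earlier: the results are certified.

The results are certified — 15 March 2007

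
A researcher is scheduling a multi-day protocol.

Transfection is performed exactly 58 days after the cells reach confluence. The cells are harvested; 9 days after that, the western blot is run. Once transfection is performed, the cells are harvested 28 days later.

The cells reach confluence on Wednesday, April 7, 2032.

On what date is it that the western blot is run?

The cells reach confluence: Apr 7, 2032.
Transfection is performed: Apr 7, 2032 + 58 days = Jun 4, 2032.
The cells are harvested: Jun 4, 2032 + 28 days = Jul 2, 2032.
The western blot is run: Jul 2, 2032 + 9 days = Jul 11, 2032.

Sunday, July 11, 2032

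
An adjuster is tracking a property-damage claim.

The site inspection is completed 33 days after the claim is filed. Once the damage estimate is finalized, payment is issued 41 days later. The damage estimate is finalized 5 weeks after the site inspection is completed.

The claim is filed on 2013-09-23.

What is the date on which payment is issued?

The claim is filed: Sep 23, 2013.
The site inspection is completed: Sep 23, 2013 + 33 days = Oct 26, 2013.
The damage estimate is finalized: Oct 26, 2013 + 5 weeks = Nov 30, 2013.
Payment is issued: Nov 30, 2013 + 41 days = Jan 10, 2014.

2014-01-10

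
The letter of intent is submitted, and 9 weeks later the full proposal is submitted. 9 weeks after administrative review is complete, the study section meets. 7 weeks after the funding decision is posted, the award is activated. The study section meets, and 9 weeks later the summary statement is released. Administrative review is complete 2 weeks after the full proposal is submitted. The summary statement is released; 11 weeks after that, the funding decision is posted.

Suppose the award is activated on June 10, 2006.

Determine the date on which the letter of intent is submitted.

July 16, 2005

The award is activated: Jun 10, 2006.
The funding decision is posted: Jun 10, 2006 − 7 weeks = Apr 22, 2006.
The summary statement is released: Apr 22, 2006 − 11 weeks = Feb 4, 2006.
The study section meets: Feb 4, 2006 − 9 weeks = Dec 3, 2005.
Administrative review is complete: Dec 3, 2005 − 9 weeks = Oct 1, 2005.
The full proposal is submitted: Oct 1, 2005 − 2 weeks = Sep 17, 2005.
The letter of intent is submitted: Sep 17, 2005 − 9 weeks = Jul 16, 2005.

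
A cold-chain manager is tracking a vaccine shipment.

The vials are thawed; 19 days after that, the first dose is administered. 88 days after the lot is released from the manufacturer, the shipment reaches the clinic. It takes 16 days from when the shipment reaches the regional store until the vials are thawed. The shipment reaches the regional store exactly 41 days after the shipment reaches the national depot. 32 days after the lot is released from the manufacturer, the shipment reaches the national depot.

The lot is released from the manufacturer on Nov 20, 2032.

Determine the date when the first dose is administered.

The lot is released from the manufacturer: Nov 20, 2032.
The shipment reaches the national depot: Nov 20, 2032 + 32 days = Dec 22, 2032.
The shipment reaches the regional store: Dec 22, 2032 + 41 days = Feb 1, 2033.
The vials are thawed: Feb 1, 2033 + 16 days = Feb 17, 2033.
The first dose is administered: Feb 17, 2033 + 19 days = Mar 8, 2033.

Mar 8, 2033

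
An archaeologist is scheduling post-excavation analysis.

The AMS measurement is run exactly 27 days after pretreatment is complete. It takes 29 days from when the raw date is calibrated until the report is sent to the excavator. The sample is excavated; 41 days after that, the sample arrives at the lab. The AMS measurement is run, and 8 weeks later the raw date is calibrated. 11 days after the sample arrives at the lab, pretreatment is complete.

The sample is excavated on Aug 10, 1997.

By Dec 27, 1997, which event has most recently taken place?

The raw date is calibrated

The sample is excavated: Aug 10, 1997.
The sample arrives at the lab: Aug 10, 1997 + 41 days = Sep 20, 1997.
Pretreatment is complete: Sep 20, 1997 + 11 days = Oct 1, 1997.
The AMS measurement is run: Oct 1, 1997 + 27 days = Oct 28, 1997.
The raw date is calibrated: Oct 28, 1997 + 8 weeks = Dec 23, 1997.
The report is sent to the excavator: Dec 23, 1997 + 29 days = Jan 21, 1998.
Dec 27, 1997 falls between when the raw date is calibrated (Dec 23, 1997) and when the report is sent to the excavator (Jan 21, 1998).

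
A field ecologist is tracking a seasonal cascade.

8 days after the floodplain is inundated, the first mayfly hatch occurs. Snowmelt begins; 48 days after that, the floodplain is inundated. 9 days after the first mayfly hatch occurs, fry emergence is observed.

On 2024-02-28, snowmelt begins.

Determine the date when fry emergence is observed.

2024-05-03

Snowmelt begins: Feb 28, 2024.
The floodplain is inundated: Feb 28, 2024 + 48 days = Apr 16, 2024.
The first mayfly hatch occurs: Apr 16, 2024 + 8 days = Apr 24, 2024.
Fry emergence is observed: Apr 24, 2024 + 9 days = May 3, 2024.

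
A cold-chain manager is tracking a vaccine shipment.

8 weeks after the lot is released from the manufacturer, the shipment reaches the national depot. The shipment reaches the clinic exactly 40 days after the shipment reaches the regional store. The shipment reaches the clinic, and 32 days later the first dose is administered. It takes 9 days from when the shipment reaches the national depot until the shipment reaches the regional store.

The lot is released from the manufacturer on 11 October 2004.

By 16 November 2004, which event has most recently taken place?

The lot is released from the manufacturer: Oct 11, 2004.
The shipment reaches the national depot: Oct 11, 2004 + 8 weeks = Dec 6, 2004.
The shipment reaches the regional store: Dec 6, 2004 + 9 days = Dec 15, 2004.
The shipment reaches the clinic: Dec 15, 2004 + 40 days = Jan 24, 2005.
The first dose is administered: Jan 24, 2005 + 32 days = Feb 25, 2005.
Nov 16, 2004 falls between when the lot is released from the manufacturer (Oct 11, 2004) and when the shipment reaches the national depot (Dec 6, 2004).

The lot is released from the manufacturer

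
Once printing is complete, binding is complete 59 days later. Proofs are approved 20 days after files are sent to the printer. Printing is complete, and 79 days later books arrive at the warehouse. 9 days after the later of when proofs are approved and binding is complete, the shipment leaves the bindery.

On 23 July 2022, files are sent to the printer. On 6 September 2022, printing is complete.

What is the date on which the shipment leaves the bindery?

Files are sent to the printer: Jul 23, 2022.
Proofs are approved: Jul 23, 2022 + 20 days = Aug 12, 2022.
Printing is complete: Sep 6, 2022.
Binding is complete: Sep 6, 2022 + 59 days = Nov 4, 2022.
Both prerequisites met — proofs are approved (Aug 12, 2022), binding is complete (Nov 4, 2022); the later is Nov 4, 2022.
The shipment leaves the bindery: Nov 4, 2022 + 9 days = Nov 13, 2022.

13 November 2022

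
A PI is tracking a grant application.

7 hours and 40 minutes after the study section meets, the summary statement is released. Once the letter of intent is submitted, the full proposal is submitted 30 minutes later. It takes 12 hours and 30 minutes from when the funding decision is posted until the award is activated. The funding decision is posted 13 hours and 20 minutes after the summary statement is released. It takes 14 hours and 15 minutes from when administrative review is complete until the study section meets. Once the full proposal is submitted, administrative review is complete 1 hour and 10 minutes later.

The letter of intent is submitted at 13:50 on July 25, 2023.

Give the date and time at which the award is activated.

15:15 on July 27, 2023

The letter of intent is submitted: 13:50 Jul 25, 2023.
The full proposal is submitted: 13:50 Jul 25, 2023 + 30m = 14:20 Jul 25, 2023.
Administrative review is complete: 14:20 Jul 25, 2023 + 1h10m = 15:30 Jul 25, 2023.
The study section meets: 15:30 Jul 25, 2023 + 14h15m = 05:45 Jul 26, 2023.
The summary statement is released: 05:45 Jul 26, 2023 + 7h40m = 13:25 Jul 26, 2023.
The funding decision is posted: 13:25 Jul 26, 2023 + 13h20m = 02:45 Jul 27, 2023.
The award is activated: 02:45 Jul 27, 2023 + 12h30m = 15:15 Jul 27, 2023.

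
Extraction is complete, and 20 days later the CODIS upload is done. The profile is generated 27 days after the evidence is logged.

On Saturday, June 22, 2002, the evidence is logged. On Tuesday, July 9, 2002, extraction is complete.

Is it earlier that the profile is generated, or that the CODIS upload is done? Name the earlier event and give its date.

The profile is generated — Friday, July 19, 2002

The evidence is logged: Jun 22, 2002.
The profile is generated: Jun 22, 2002 + 27 days = Jul 19, 2002.
Extraction is complete: Jul 9, 2002.
The CODIS upload is done: Jul 9, 2002 + 20 days = Jul 29, 2002.
Comparing: the profile is generated on Jul 19, 2002 vs the CODIS upload is done on Jul 29, 2002. Earlier: the profile is generated.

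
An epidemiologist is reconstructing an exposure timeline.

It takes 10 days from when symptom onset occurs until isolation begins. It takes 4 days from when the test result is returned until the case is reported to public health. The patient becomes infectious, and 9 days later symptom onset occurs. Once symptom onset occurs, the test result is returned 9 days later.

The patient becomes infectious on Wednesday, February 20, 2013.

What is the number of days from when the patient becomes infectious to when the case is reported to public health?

22 days

Causal path: the patient becomes infectious → symptom onset occurs → the test result is returned → the case is reported to public health.
Total delay along the path: 9 + 9 + 4 = 22 days.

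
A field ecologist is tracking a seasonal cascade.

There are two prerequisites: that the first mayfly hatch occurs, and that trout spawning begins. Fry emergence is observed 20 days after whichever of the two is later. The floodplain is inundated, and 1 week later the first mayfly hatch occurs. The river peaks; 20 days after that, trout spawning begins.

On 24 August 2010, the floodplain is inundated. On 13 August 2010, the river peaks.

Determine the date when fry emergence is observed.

The floodplain is inundated: Aug 24, 2010.
The first mayfly hatch occurs: Aug 24, 2010 + 1 week = Aug 31, 2010.
The river peaks: Aug 13, 2010.
Trout spawning begins: Aug 13, 2010 + 20 days = Sep 2, 2010.
Both prerequisites met — the first mayfly hatch occurs (Aug 31, 2010), trout spawning begins (Sep 2, 2010); the later is Sep 2, 2010.
Fry emergence is observed: Sep 2, 2010 + 20 days = Sep 22, 2010.

22 September 2010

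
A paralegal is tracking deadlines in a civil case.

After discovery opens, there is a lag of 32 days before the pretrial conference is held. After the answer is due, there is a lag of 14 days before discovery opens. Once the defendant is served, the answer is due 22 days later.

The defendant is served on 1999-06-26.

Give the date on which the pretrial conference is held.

1999-09-02

The defendant is served: Jun 26, 1999.
The answer is due: Jun 26, 1999 + 22 days = Jul 18, 1999.
Discovery opens: Jul 18, 1999 + 14 days = Aug 1, 1999.
The pretrial conference is held: Aug 1, 1999 + 32 days = Sep 2, 1999.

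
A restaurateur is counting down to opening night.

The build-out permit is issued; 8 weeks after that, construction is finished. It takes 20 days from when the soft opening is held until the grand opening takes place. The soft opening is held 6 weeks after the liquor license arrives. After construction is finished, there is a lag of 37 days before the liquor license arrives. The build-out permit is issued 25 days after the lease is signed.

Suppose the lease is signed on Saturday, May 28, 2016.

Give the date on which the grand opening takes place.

The lease is signed: May 28, 2016.
The build-out permit is issued: May 28, 2016 + 25 days = Jun 22, 2016.
Construction is finished: Jun 22, 2016 + 8 weeks = Aug 17, 2016.
The liquor license arrives: Aug 17, 2016 + 37 days = Sep 23, 2016.
The soft opening is held: Sep 23, 2016 + 6 weeks = Nov 4, 2016.
The grand opening takes place: Nov 4, 2016 + 20 days = Nov 24, 2016.

Thursday, November 24, 2016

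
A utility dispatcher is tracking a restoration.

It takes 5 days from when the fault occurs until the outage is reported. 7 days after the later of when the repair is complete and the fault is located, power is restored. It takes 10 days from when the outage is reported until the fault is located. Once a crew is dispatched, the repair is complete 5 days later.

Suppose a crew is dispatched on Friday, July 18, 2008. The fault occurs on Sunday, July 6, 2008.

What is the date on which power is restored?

A crew is dispatched: Jul 18, 2008.
The repair is complete: Jul 18, 2008 + 5 days = Jul 23, 2008.
The fault occurs: Jul 6, 2008.
The outage is reported: Jul 6, 2008 + 5 days = Jul 11, 2008.
The fault is located: Jul 11, 2008 + 10 days = Jul 21, 2008.
Both prerequisites met — the repair is complete (Jul 23, 2008), the fault is located (Jul 21, 2008); the later is Jul 23, 2008.
Power is restored: Jul 23, 2008 + 7 days = Jul 30, 2008.

Wednesday, July 30, 2008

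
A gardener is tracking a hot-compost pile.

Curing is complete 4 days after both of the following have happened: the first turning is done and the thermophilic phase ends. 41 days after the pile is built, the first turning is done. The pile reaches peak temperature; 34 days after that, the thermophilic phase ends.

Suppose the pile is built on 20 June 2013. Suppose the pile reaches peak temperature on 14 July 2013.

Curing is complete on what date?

The pile is built: Jun 20, 2013.
The first turning is done: Jun 20, 2013 + 41 days = Jul 31, 2013.
The pile reaches peak temperature: Jul 14, 2013.
The thermophilic phase ends: Jul 14, 2013 + 34 days = Aug 17, 2013.
Both prerequisites met — the first turning is done (Jul 31, 2013), the thermophilic phase ends (Aug 17, 2013); the later is Aug 17, 2013.
Curing is complete: Aug 17, 2013 + 4 days = Aug 21, 2013.

21 August 2013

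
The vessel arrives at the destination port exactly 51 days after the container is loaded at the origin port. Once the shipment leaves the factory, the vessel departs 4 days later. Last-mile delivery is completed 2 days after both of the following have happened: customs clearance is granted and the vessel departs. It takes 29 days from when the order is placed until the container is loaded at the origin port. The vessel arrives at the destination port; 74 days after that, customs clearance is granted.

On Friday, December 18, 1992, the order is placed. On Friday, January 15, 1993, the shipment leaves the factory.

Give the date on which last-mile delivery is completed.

The order is placed: Dec 18, 1992.
The container is loaded at the origin port: Dec 18, 1992 + 29 days = Jan 16, 1993.
The vessel arrives at the destination port: Jan 16, 1993 + 51 days = Mar 8, 1993.
Customs clearance is granted: Mar 8, 1993 + 74 days = May 21, 1993.
The shipment leaves the factory: Jan 15, 1993.
The vessel departs: Jan 15, 1993 + 4 days = Jan 19, 1993.
Both prerequisites met — customs clearance is granted (May 21, 1993), the vessel departs (Jan 19, 1993); the later is May 21, 1993.
Last-mile delivery is completed: May 21, 1993 + 2 days = May 23, 1993.

Sunday, May 23, 1993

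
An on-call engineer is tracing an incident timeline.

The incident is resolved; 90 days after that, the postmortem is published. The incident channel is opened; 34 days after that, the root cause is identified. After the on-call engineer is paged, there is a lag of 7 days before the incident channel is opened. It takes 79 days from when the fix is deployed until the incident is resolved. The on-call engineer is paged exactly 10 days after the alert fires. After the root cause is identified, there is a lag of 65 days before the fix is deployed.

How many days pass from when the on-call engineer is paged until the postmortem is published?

Causal path: the on-call engineer is paged → the incident channel is opened → the root cause is identified → the fix is deployed → the incident is resolved → the postmortem is published.
Total delay along the path: 7 + 34 + 65 + 79 + 90 = 275 days.

275 days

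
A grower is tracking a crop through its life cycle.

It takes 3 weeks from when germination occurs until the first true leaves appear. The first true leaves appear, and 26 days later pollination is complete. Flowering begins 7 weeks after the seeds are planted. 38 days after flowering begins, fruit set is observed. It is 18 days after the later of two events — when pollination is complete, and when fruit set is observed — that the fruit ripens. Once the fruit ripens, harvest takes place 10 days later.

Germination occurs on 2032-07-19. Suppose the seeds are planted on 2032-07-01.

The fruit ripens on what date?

2032-10-14

Germination occurs: Jul 19, 2032.
The first true leaves appear: Jul 19, 2032 + 3 weeks = Aug 9, 2032.
Pollination is complete: Aug 9, 2032 + 26 days = Sep 4, 2032.
The seeds are planted: Jul 1, 2032.
Flowering begins: Jul 1, 2032 + 7 weeks = Aug 19, 2032.
Fruit set is observed: Aug 19, 2032 + 38 days = Sep 26, 2032.
Both prerequisites met — pollination is complete (Sep 4, 2032), fruit set is observed (Sep 26, 2032); the later is Sep 26, 2032.
The fruit ripens: Sep 26, 2032 + 18 days = Oct 14, 2032.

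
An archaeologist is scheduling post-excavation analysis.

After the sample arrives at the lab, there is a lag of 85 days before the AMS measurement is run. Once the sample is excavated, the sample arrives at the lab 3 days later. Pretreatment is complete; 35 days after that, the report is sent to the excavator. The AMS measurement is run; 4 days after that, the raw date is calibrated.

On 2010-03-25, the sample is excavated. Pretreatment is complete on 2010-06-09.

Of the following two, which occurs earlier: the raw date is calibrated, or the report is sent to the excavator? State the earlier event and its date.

The sample is excavated: Mar 25, 2010.
The sample arrives at the lab: Mar 25, 2010 + 3 days = Mar 28, 2010.
The AMS measurement is run: Mar 28, 2010 + 85 days = Jun 21, 2010.
The raw date is calibrated: Jun 21, 2010 + 4 days = Jun 25, 2010.
Pretreatment is complete: Jun 9, 2010.
The report is sent to the excavator: Jun 9, 2010 + 35 days = Jul 14, 2010.
Comparing: the raw date is calibrated on Jun 25, 2010 vs the report is sent to the excavator on Jul 14, 2010. Earlier: the raw date is calibrated.

The raw date is calibrated — 2010-06-25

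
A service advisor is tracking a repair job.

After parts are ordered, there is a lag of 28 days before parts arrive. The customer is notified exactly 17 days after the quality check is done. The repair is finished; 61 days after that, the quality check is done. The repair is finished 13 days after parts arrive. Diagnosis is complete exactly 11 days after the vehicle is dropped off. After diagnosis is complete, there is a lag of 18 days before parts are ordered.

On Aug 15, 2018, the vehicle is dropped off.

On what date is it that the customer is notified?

Jan 10, 2019

The vehicle is dropped off: Aug 15, 2018.
Diagnosis is complete: Aug 15, 2018 + 11 days = Aug 26, 2018.
Parts are ordered: Aug 26, 2018 + 18 days = Sep 13, 2018.
Parts arrive: Sep 13, 2018 + 28 days = Oct 11, 2018.
The repair is finished: Oct 11, 2018 + 13 days = Oct 24, 2018.
The quality check is done: Oct 24, 2018 + 61 days = Dec 24, 2018.
The customer is notified: Dec 24, 2018 + 17 days = Jan 10, 2019.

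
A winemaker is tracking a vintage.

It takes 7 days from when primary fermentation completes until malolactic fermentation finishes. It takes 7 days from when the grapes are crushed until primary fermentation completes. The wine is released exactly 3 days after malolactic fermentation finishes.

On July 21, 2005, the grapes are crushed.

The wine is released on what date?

August 7, 2005

The grapes are crushed: Jul 21, 2005.
Primary fermentation completes: Jul 21, 2005 + 7 days = Jul 28, 2005.
Malolactic fermentation finishes: Jul 28, 2005 + 7 days = Aug 4, 2005.
The wine is released: Aug 4, 2005 + 3 days = Aug 7, 2005.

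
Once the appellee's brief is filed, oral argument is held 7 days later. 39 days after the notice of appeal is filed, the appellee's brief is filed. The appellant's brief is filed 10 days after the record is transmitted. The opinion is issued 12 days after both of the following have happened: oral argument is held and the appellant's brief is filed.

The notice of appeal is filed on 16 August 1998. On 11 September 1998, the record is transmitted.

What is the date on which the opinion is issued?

13 October 1998

The notice of appeal is filed: Aug 16, 1998.
The appellee's brief is filed: Aug 16, 1998 + 39 days = Sep 24, 1998.
Oral argument is held: Sep 24, 1998 + 7 days = Oct 1, 1998.
The record is transmitted: Sep 11, 1998.
The appellant's brief is filed: Sep 11, 1998 + 10 days = Sep 21, 1998.
Both prerequisites met — oral argument is held (Oct 1, 1998), the appellant's brief is filed (Sep 21, 1998); the later is Oct 1, 1998.
The opinion is issued: Oct 1, 1998 + 12 days = Oct 13, 1998.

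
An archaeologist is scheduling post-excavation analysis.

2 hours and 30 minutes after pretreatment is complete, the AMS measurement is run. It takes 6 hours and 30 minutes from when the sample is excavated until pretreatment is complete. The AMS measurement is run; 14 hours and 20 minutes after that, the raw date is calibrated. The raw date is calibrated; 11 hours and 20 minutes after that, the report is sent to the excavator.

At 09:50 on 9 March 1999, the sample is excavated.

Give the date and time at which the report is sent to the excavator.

The sample is excavated: 09:50 Mar 9, 1999.
Pretreatment is complete: 09:50 Mar 9, 1999 + 6h30m = 16:20 Mar 9, 1999.
The AMS measurement is run: 16:20 Mar 9, 1999 + 2h30m = 18:50 Mar 9, 1999.
The raw date is calibrated: 18:50 Mar 9, 1999 + 14h20m = 09:10 Mar 10, 1999.
The report is sent to the excavator: 09:10 Mar 10, 1999 + 11h20m = 20:30 Mar 10, 1999.

20:30 on 10 March 1999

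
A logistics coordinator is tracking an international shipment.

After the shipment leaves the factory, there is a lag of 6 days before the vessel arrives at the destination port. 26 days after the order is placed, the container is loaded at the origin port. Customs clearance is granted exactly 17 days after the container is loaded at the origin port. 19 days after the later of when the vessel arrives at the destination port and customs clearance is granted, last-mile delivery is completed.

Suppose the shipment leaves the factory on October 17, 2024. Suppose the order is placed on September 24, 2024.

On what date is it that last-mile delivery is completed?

November 25, 2024

The shipment leaves the factory: Oct 17, 2024.
The vessel arrives at the destination port: Oct 17, 2024 + 6 days = Oct 23, 2024.
The order is placed: Sep 24, 2024.
The container is loaded at the origin port: Sep 24, 2024 + 26 days = Oct 20, 2024.
Customs clearance is granted: Oct 20, 2024 + 17 days = Nov 6, 2024.
Both prerequisites met — the vessel arrives at the destination port (Oct 23, 2024), customs clearance is granted (Nov 6, 2024); the later is Nov 6, 2024.
Last-mile delivery is completed: Nov 6, 2024 + 19 days = Nov 25, 2024.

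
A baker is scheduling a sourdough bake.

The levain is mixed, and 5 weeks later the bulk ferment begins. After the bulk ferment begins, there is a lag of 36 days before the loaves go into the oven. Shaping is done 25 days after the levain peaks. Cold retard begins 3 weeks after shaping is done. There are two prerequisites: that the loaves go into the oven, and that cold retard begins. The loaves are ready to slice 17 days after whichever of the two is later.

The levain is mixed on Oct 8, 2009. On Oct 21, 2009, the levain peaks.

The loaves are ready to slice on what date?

The levain is mixed: Oct 8, 2009.
The bulk ferment begins: Oct 8, 2009 + 5 weeks = Nov 12, 2009.
The loaves go into the oven: Nov 12, 2009 + 36 days = Dec 18, 2009.
The levain peaks: Oct 21, 2009.
Shaping is done: Oct 21, 2009 + 25 days = Nov 15, 2009.
Cold retard begins: Nov 15, 2009 + 3 weeks = Dec 6, 2009.
Both prerequisites met — the loaves go into the oven (Dec 18, 2009), cold retard begins (Dec 6, 2009); the later is Dec 18, 2009.
The loaves are ready to slice: Dec 18, 2009 + 17 days = Jan 4, 2010.

Jan 4, 2010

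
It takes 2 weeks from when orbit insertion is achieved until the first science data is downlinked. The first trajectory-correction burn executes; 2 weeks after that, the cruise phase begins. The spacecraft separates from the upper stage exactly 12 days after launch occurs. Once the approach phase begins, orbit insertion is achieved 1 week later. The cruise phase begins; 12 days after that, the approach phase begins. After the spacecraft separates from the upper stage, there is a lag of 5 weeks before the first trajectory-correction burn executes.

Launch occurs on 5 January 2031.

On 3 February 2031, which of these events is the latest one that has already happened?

Launch occurs: Jan 5, 2031.
The spacecraft separates from the upper stage: Jan 5, 2031 + 12 days = Jan 17, 2031.
The first trajectory-correction burn executes: Jan 17, 2031 + 5 weeks = Feb 21, 2031.
The cruise phase begins: Feb 21, 2031 + 2 weeks = Mar 7, 2031.
The approach phase begins: Mar 7, 2031 + 12 days = Mar 19, 2031.
Orbit insertion is achieved: Mar 19, 2031 + 1 week = Mar 26, 2031.
The first science data is downlinked: Mar 26, 2031 + 2 weeks = Apr 9, 2031.
Feb 3, 2031 falls between when the spacecraft separates from the upper stage (Jan 17, 2031) and when the first trajectory-correction burn executes (Feb 21, 2031).

The spacecraft separates from the upper stage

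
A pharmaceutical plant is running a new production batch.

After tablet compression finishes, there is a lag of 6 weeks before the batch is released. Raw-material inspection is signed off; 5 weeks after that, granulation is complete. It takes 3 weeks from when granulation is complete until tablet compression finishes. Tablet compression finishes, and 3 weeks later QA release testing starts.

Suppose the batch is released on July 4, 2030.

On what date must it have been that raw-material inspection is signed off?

The batch is released: Jul 4, 2030.
Tablet compression finishes: Jul 4, 2030 − 6 weeks = May 23, 2030.
Granulation is complete: May 23, 2030 − 3 weeks = May 2, 2030.
Raw-material inspection is signed off: May 2, 2030 − 5 weeks = Mar 28, 2030.

March 28, 2030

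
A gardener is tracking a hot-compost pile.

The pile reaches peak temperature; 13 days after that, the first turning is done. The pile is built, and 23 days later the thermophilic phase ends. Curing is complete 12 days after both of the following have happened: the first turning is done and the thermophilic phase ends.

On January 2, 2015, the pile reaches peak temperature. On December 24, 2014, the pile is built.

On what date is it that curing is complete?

January 28, 2015

The pile reaches peak temperature: Jan 2, 2015.
The first turning is done: Jan 2, 2015 + 13 days = Jan 15, 2015.
The pile is built: Dec 24, 2014.
The thermophilic phase ends: Dec 24, 2014 + 23 days = Jan 16, 2015.
Both prerequisites met — the first turning is done (Jan 15, 2015), the thermophilic phase ends (Jan 16, 2015); the later is Jan 16, 2015.
Curing is complete: Jan 16, 2015 + 12 days = Jan 28, 2015.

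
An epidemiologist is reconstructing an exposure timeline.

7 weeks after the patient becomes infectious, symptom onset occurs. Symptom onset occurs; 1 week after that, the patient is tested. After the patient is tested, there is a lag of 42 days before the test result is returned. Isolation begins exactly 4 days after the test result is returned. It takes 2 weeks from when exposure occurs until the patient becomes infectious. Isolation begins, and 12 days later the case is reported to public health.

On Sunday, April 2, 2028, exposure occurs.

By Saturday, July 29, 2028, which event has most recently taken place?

Exposure occurs: Apr 2, 2028.
The patient becomes infectious: Apr 2, 2028 + 2 weeks = Apr 16, 2028.
Symptom onset occurs: Apr 16, 2028 + 7 weeks = Jun 4, 2028.
The patient is tested: Jun 4, 2028 + 1 week = Jun 11, 2028.
The test result is returned: Jun 11, 2028 + 42 days = Jul 23, 2028.
Isolation begins: Jul 23, 2028 + 4 days = Jul 27, 2028.
The case is reported to public health: Jul 27, 2028 + 12 days = Aug 8, 2028.
Jul 29, 2028 falls between when isolation begins (Jul 27, 2028) and when the case is reported to public health (Aug 8, 2028).

Isolation begins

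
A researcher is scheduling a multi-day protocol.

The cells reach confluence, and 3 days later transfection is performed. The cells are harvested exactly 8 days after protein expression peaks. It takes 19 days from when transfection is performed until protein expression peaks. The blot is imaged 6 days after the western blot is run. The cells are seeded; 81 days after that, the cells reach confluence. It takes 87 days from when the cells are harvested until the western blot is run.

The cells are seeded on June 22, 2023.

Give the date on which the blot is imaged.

The cells are seeded: Jun 22, 2023.
The cells reach confluence: Jun 22, 2023 + 81 days = Sep 11, 2023.
Transfection is performed: Sep 11, 2023 + 3 days = Sep 14, 2023.
Protein expression peaks: Sep 14, 2023 + 19 days = Oct 3, 2023.
The cells are harvested: Oct 3, 2023 + 8 days = Oct 11, 2023.
The western blot is run: Oct 11, 2023 + 87 days = Jan 6, 2024.
The blot is imaged: Jan 6, 2024 + 6 days = Jan 12, 2024.

January 12, 2024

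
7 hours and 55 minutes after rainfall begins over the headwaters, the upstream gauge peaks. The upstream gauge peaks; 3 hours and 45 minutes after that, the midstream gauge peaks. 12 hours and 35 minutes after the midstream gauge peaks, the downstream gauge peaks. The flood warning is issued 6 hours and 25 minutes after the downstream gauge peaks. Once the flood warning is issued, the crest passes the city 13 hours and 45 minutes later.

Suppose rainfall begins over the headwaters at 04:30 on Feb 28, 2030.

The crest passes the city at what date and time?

00:55 on Mar 2, 2030

Rainfall begins over the headwaters: 04:30 Feb 28, 2030.
The upstream gauge peaks: 04:30 Feb 28, 2030 + 7h55m = 12:25 Feb 28, 2030.
The midstream gauge peaks: 12:25 Feb 28, 2030 + 3h45m = 16:10 Feb 28, 2030.
The downstream gauge peaks: 16:10 Feb 28, 2030 + 12h35m = 04:45 Mar 1, 2030.
The flood warning is issued: 04:45 Mar 1, 2030 + 6h25m = 11:10 Mar 1, 2030.
The crest passes the city: 11:10 Mar 1, 2030 + 13h45m = 00:55 Mar 2, 2030.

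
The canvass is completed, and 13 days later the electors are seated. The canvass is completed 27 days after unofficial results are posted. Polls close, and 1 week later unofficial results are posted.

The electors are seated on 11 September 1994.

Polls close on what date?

The electors are seated: Sep 11, 1994.
The canvass is completed: Sep 11, 1994 − 13 days = Aug 29, 1994.
Unofficial results are posted: Aug 29, 1994 − 27 days = Aug 2, 1994.
Polls close: Aug 2, 1994 − 1 week = Jul 26, 1994.

26 July 1994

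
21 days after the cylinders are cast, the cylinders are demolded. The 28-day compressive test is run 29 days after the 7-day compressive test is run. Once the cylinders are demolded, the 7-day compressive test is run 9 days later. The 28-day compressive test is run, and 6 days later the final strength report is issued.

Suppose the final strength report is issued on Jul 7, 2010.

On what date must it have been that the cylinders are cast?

May 3, 2010

The final strength report is issued: Jul 7, 2010.
The 28-day compressive test is run: Jul 7, 2010 − 6 days = Jul 1, 2010.
The 7-day compressive test is run: Jul 1, 2010 − 29 days = Jun 2, 2010.
The cylinders are demolded: Jun 2, 2010 − 9 days = May 24, 2010.
The cylinders are cast: May 24, 2010 − 21 days = May 3, 2010.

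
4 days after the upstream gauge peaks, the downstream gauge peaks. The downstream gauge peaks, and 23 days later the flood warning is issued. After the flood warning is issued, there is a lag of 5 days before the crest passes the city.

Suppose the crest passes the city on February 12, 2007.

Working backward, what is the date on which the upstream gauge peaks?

The crest passes the city: Feb 12, 2007.
The flood warning is issued: Feb 12, 2007 − 5 days = Feb 7, 2007.
The downstream gauge peaks: Feb 7, 2007 − 23 days = Jan 15, 2007.
The upstream gauge peaks: Jan 15, 2007 − 4 days = Jan 11, 2007.

January 11, 2007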